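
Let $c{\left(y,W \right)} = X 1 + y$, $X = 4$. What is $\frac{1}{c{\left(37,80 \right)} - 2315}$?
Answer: $- \frac{1}{2274} \approx -0.00043975$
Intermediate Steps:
$c{\left(y,W \right)} = 4 + y$ ($c{\left(y,W \right)} = 4 \cdot 1 + y = 4 + y$)
$\frac{1}{c{\left(37,80 \right)} - 2315} = \frac{1}{\left(4 + 37\right) - 2315} = \frac{1}{41 - 2315} = \frac{1}{-2274} = - \frac{1}{2274}$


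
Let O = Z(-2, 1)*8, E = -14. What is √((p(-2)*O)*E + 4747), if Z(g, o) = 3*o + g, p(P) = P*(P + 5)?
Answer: √5419 ≈ 73.614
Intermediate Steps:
p(P) = P*(5 + P)
Z(g, o) = g + 3*o
O = 8 (O = (-2 + 3*1)*8 = (-2 + 3)*8 = 1*8 = 8)
√((p(-2)*O)*E + 4747) = √((-2*(5 - 2)*8)*(-14) + 4747) = √((-2*3*8)*(-14) + 4747) = √(-6*8*(-14) + 4747) = √(-48*(-14) + 4747) = √(672 + 4747) = √5419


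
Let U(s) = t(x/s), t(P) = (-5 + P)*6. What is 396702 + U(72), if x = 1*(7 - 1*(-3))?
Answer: 2380037/6 ≈ 3.9667e+5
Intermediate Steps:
x = 10 (x = 1*(7 + 3) = 1*10 = 10)
t(P) = -30 + 6*P
U(s) = -30 + 60/s (U(s) = -30 + 6*(10/s) = -30 + 60/s)
396702 + U(72) = 396702 + (-30 + 60/72) = 396702 + (-30 + 60*(1/72)) = 396702 + (-30 + 5/6) = 396702 - 175/6 = 2380037/6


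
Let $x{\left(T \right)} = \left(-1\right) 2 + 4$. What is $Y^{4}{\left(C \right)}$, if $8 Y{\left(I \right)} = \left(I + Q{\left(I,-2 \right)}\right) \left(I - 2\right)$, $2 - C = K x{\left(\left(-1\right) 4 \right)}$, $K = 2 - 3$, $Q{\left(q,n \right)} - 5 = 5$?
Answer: $\frac{2401}{16} \approx 150.06$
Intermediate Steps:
$Q{\left(q,n \right)} = 10$ ($Q{\left(q,n \right)} = 5 + 5 = 10$)
$K = -1$ ($K = 2 - 3 = -1$)
$x{\left(T \right)} = 2$ ($x{\left(T \right)} = -2 + 4 = 2$)
$C = 4$ ($C = 2 - \left(-1\right) 2 = 2 - -2 = 2 + 2 = 4$)
$Y{\left(I \right)} = \frac{\left(-2 + I\right) \left(10 + I\right)}{8}$ ($Y{\left(I \right)} = \frac{\left(I + 10\right) \left(I - 2\right)}{8} = \frac{\left(10 + I\right) \left(-2 + I\right)}{8} = \frac{\left(-2 + I\right) \left(10 + I\right)}{8}$)
$Y^{4}{\left(C \right)} = \left(- \frac{5}{2} + 4 + \frac{4^{2}}{8}\right)^{4} = \left(- \frac{5}{2} + 4 + \frac{1}{8} \cdot 16\right)^{4} = \left(- \frac{5}{2} + 4 + 2\right)^{4} = \left(\frac{7}{2}\right)^{4} = \frac{2401}{16}$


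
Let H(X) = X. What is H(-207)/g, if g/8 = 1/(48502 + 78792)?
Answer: -13174929/4 ≈ -3.2937e+6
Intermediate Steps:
g = 4/63647 (g = 8/(48502 + 78792) = 8/127294 = 8*(1/127294) = 4/63647 ≈ 6.2847e-5)
H(-207)/g = -207/4/63647 = -207*63647/4 = -13174929/4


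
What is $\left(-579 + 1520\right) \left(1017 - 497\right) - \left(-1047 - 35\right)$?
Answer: $490402$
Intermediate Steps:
$\left(-579 + 1520\right) \left(1017 - 497\right) - \left(-1047 - 35\right) = 941 \cdot 520 - \left(-1047 - 35\right) = 489320 - -1082 = 489320 + 1082 = 490402$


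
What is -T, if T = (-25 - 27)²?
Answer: -2704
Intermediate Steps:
T = 2704 (T = (-52)² = 2704)
-T = -1*2704 = -2704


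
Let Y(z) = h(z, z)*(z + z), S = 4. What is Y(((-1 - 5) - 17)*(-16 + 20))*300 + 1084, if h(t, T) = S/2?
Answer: -109316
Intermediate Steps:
h(t, T) = 2 (h(t, T) = 4/2 = 4*(1/2) = 2)
Y(z) = 4*z (Y(z) = 2*(z + z) = 2*(2*z) = 4*z)
Y(((-1 - 5) - 17)*(-16 + 20))*300 + 1084 = (4*(((-1 - 5) - 17)*(-16 + 20)))*300 + 1084 = (4*((-6 - 17)*4))*300 + 1084 = (4*(-23*4))*300 + 1084 = (4*(-92))*300 + 1084 = -368*300 + 1084 = -110400 + 1084 = -109316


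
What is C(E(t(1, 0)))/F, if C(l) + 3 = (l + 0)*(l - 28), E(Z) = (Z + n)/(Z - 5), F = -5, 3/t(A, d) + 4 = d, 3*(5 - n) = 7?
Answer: -58/45 ≈ -1.2889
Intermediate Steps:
n = 8/3 (n = 5 - ⅓*7 = 5 - 7/3 = 8/3 ≈ 2.6667)
t(A, d) = 3/(-4 + d)
E(Z) = (8/3 + Z)/(-5 + Z) (E(Z) = (Z + 8/3)/(Z - 5) = (8/3 + Z)/(-5 + Z))
C(l) = -3 + l*(-28 + l) (C(l) = -3 + (l + 0)*(l - 28) = -3 + l*(-28 + l))
C(E(t(1, 0)))/F = (-3 + ((8/3 + 3/(-4 + 0))/(-5 + 3/(-4 + 0)))² - 28*(8/3 + 3/(-4 + 0))/(-5 + 3/(-4 + 0)))/(-5) = -(-3 + ((8/3 + 3/(-4))/(-5 + 3/(-4)))² - 28*(8/3 + 3/(-4))/(-5 + 3/(-4)))/5 = -(-3 + ((8/3 + 3*(-¼))/(-5 + 3*(-¼)))² - 28*(8/3 + 3*(-¼))/(-5 + 3*(-¼)))/5 = -(-3 + ((8/3 - ¾)/(-5 - ¾))² - 28*(8/3 - ¾)/(-5 - ¾))/5 = -(-3 + ((23/12)/(-23/4))² - 28*23/((-23/4)*12))/5 = -(-3 + (-4/23*23/12)² - (-112)*23/(23*12))/5 = -(-3 + (-⅓)² - 28*(-⅓))/5 = -(-3 + ⅑ + 28/3)/5 = -⅕*58/9 = -58/45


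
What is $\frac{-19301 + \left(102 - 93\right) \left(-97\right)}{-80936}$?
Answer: $\frac{10087}{40468} \approx 0.24926$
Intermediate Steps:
$\frac{-19301 + \left(102 - 93\right) \left(-97\right)}{-80936} = \left(-19301 + 9 \left(-97\right)\right) \left(- \frac{1}{80936}\right) = \left(-19301 - 873\right) \left(- \frac{1}{80936}\right) = \left(-20174\right) \left(- \frac{1}{80936}\right) = \frac{10087}{40468}$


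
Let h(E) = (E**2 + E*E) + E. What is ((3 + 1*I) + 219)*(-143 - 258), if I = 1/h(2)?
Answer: -890621/10 ≈ -89062.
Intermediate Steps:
h(E) = E + 2*E**2 (h(E) = (E**2 + E**2) + E = 2*E**2 + E = E + 2*E**2)
I = 1/10 (I = 1/(2*(1 + 2*2)) = 1/(2*(1 + 4)) = 1/(2*5) = 1/10 ≈ 0.10000)
((3 + 1*I) + 219)*(-143 - 258) = ((3 + 1*(1/10)) + 219)*(-143 - 258) = ((3 + 1/10) + 219)*(-401) = (31/10 + 219)*(-401) = (2221/10)*(-401) = -890621/10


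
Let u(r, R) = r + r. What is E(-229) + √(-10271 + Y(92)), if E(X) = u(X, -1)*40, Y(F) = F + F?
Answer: -18320 + I*√10087 ≈ -18320.0 + 100.43*I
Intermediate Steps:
u(r, R) = 2*r
Y(F) = 2*F
E(X) = 80*X (E(X) = (2*X)*40 = 80*X)
E(-229) + √(-10271 + Y(92)) = 80*(-229) + √(-10271 + 2*92) = -18320 + √(-10271 + 184) = -18320 + √(-10087) = -18320 + I*√10087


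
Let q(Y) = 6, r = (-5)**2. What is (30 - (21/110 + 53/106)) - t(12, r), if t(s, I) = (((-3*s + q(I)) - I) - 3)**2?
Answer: -183408/55 ≈ -3334.7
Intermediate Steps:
r = 25
t(s, I) = (3 - I - 3*s)**2 (t(s, I) = (((-3*s + 6) - I) - 3)**2 = (((6 - 3*s) - I) - 3)**2 = ((6 - I - 3*s) - 3)**2 = (3 - I - 3*s)**2)
(30 - (21/110 + 53/106)) - t(12, r) = (30 - (21/110 + 53/106)) - (-3 + 25 + 3*12)**2 = (30 - (21*(1/110) + 53*(1/106))) - (-3 + 25 + 36)**2 = (30 - (21/110 + 1/2)) - 1*58**2 = (30 - 1*38/55) - 1*3364 = (30 - 38/55) - 3364 = 1612/55 - 3364 = -183408/55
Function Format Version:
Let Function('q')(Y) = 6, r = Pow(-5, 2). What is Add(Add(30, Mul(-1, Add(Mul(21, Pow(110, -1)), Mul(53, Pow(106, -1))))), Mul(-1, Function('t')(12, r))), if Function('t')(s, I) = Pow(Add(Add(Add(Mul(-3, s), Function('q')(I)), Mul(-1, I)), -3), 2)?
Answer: Rational(-183408, 55) ≈ -3334.7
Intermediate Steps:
r = 25
Function('t')(s, I) = Pow(Add(3, Mul(-1, I), Mul(-3, s)), 2) (Function('t')(s, I) = Pow(Add(Add(Add(Mul(-3, s), 6), Mul(-1, I)), -3), 2) = Pow(Add(Add(Add(6, Mul(-3, s)), Mul(-1, I)), -3), 2) = Pow(Add(Add(6, Mul(-1, I), Mul(-3, s)), -3), 2) = Pow(Add(3, Mul(-1, I), Mul(-3, s)), 2))
Add(Add(30, Mul(-1, Add(Mul(21, Pow(110, -1)), Mul(53, Pow(106, -1))))), Mul(-1, Function('t')(12, r))) = Add(Add(30, Mul(-1, Add(Mul(21, Pow(110, -1)), Mul(53, Pow(106, -1))))), Mul(-1, Pow(Add(-3, 25, Mul(3, 12)), 2))) = Add(Add(30, Mul(-1, Add(Mul(21, Rational(1, 110)), Mul(53, Rational(1, 106))))), Mul(-1, Pow(Add(-3, 25, 36), 2))) = Add(Add(30, Mul(-1, Add(Rational(21, 110), Rational(1, 2)))), Mul(-1, Pow(58, 2))) = Add(Add(30, Mul(-1, Rational(38, 55))), Mul(-1, 3364)) = Add(Add(30, Rational(-38, 55)), -3364) = Add(Rational(1612, 55), -3364) = Rational(-183408, 55)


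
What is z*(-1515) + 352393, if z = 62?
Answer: 258463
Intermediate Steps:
z*(-1515) + 352393 = 62*(-1515) + 352393 = -93930 + 352393 = 258463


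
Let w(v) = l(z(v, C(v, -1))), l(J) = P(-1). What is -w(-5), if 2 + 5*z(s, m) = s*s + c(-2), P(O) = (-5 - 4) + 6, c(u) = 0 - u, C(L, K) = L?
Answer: 3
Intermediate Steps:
c(u) = -u
P(O) = -3 (P(O) = -9 + 6 = -3)
z(s, m) = s**2/5 (z(s, m) = -2/5 + (s*s - 1*(-2))/5 = -2/5 + (s**2 + 2)/5 = -2/5 + (2 + s**2)/5 = -2/5 + (2/5 + s**2/5) = s**2/5)
l(J) = -3
w(v) = -3
-w(-5) = -1*(-3) = 3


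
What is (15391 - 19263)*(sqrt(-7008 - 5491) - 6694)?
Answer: 25919168 - 3872*I*sqrt(12499) ≈ 2.5919e+7 - 4.3289e+5*I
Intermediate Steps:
(15391 - 19263)*(sqrt(-7008 - 5491) - 6694) = -3872*(sqrt(-12499) - 6694) = -3872*(I*sqrt(12499) - 6694) = -3872*(-6694 + I*sqrt(12499)) = 25919168 - 3872*I*sqrt(12499)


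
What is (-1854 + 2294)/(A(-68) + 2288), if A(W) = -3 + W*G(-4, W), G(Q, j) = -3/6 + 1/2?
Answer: 88/457 ≈ 0.19256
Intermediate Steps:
G(Q, j) = 0 (G(Q, j) = -3*1/6 + 1*(1/2) = -1/2 + 1/2 = 0)
A(W) = -3 (A(W) = -3 + W*0 = -3 + 0 = -3)
(-1854 + 2294)/(A(-68) + 2288) = (-1854 + 2294)/(-3 + 2288) = 440/2285 = 440*(1/2285) = 88/457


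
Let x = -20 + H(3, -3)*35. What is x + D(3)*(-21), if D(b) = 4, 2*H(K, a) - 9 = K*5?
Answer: 316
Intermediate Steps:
H(K, a) = 9/2 + 5*K/2 (H(K, a) = 9/2 + (K*5)/2 = 9/2 + (5*K)/2 = 9/2 + 5*K/2)
x = 400 (x = -20 + (9/2 + (5/2)*3)*35 = -20 + (9/2 + 15/2)*35 = -20 + 12*35 = -20 + 420 = 400)
x + D(3)*(-21) = 400 + 4*(-21) = 400 - 84 = 316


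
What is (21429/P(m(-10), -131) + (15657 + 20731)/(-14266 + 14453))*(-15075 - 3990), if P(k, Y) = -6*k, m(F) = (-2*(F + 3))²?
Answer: -22407189825/6664 ≈ -3.3624e+6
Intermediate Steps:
m(F) = (-6 - 2*F)² (m(F) = (-2*(3 + F))² = (-6 - 2*F)²)
(21429/P(m(-10), -131) + (15657 + 20731)/(-14266 + 14453))*(-15075 - 3990) = (21429/((-24*(3 - 10)²)) + (15657 + 20731)/(-14266 + 14453))*(-15075 - 3990) = (21429/((-24*(-7)²)) + 36388/187)*(-19065) = (21429/((-24*49)) + 36388*(1/187))*(-19065) = (21429/((-6*196)) + 3308/17)*(-19065) = (21429/(-1176) + 3308/17)*(-19065) = (21429*(-1/1176) + 3308/17)*(-19065) = (-7143/392 + 3308/17)*(-19065) = (1175305/6664)*(-19065) = -22407189825/6664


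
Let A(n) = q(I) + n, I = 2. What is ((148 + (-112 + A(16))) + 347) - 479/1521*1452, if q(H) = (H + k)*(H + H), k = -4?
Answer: -33599/507 ≈ -66.270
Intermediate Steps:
q(H) = 2*H*(-4 + H) (q(H) = (H - 4)*(H + H) = (-4 + H)*(2*H) = 2*H*(-4 + H))
A(n) = -8 + n (A(n) = 2*2*(-4 + 2) + n = 2*2*(-2) + n = -8 + n)
((148 + (-112 + A(16))) + 347) - 479/1521*1452 = ((148 + (-112 + (-8 + 16))) + 347) - 479/1521*1452 = ((148 + (-112 + 8)) + 347) - 479*1/1521*1452 = ((148 - 104) + 347) - 479/1521*1452 = (44 + 347) - 231836/507 = 391 - 231836/507 = -33599/507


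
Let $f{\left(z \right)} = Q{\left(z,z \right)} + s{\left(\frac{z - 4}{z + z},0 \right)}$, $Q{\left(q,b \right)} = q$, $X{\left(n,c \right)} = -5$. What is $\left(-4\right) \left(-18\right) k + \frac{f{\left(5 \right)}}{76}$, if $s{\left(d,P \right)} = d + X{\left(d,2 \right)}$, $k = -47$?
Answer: $- \frac{2571839}{760} \approx -3384.0$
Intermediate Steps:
$s{\left(d,P \right)} = -5 + d$ ($s{\left(d,P \right)} = d - 5 = -5 + d$)
$f{\left(z \right)} = -5 + z + \frac{-4 + z}{2 z}$ ($f{\left(z \right)} = z + \left(-5 + \frac{z - 4}{z + z}\right) = z - \left(5 - \frac{-4 + z}{2 z}\right) = -5 + z + \frac{-4 + z}{2 z}$)
$\left(-4\right) \left(-18\right) k + \frac{f{\left(5 \right)}}{76} = \left(-4\right) \left(-18\right) \left(-47\right) + \frac{- \frac{9}{2} + 5 - \frac{2}{5}}{76} = 72 \left(-47\right) + \left(- \frac{9}{2} + 5 - \frac{2}{5}\right) \frac{1}{76} = -3384 + \left(- \frac{9}{2} + 5 - \frac{2}{5}\right) \frac{1}{76} = -3384 + \frac{1}{10} \cdot \frac{1}{76} = -3384 + \frac{1}{760} = - \frac{2571839}{760}$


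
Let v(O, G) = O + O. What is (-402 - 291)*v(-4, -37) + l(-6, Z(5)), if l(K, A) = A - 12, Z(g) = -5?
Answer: 5527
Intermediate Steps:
v(O, G) = 2*O
l(K, A) = -12 + A
(-402 - 291)*v(-4, -37) + l(-6, Z(5)) = (-402 - 291)*(2*(-4)) + (-12 - 5) = -693*(-8) - 17 = 5544 - 17 = 5527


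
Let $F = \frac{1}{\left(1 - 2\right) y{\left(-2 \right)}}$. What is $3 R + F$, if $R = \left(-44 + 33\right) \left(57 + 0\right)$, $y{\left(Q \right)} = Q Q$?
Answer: $- \frac{7525}{4} \approx -1881.3$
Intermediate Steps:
$y{\left(Q \right)} = Q^{2}$
$F = - \frac{1}{4}$ ($F = \frac{1}{\left(1 - 2\right) \left(-2\right)^{2}} = \frac{1}{\left(-1\right) 4} = \frac{1}{-4} = - \frac{1}{4} \approx -0.25$)
$R = -627$ ($R = \left(-11\right) 57 = -627$)
$3 R + F = 3 \left(-627\right) - \frac{1}{4} = -1881 - \frac{1}{4} = - \frac{7525}{4}$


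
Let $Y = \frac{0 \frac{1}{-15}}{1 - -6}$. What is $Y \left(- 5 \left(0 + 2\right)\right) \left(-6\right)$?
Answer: $0$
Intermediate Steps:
$Y = 0$ ($Y = \frac{0 \left(- \frac{1}{15}\right)}{1 + 6} = \frac{0}{7} = 0 \cdot \frac{1}{7} = 0$)
$Y \left(- 5 \left(0 + 2\right)\right) \left(-6\right) = 0 \left(- 5 \left(0 + 2\right)\right) \left(-6\right) = 0 \left(\left(-5\right) 2\right) \left(-6\right) = 0 \left(-10\right) \left(-6\right) = 0 \left(-6\right) = 0$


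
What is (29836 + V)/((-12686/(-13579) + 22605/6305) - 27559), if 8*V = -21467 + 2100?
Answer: -3755459582199/3774549190528 ≈ -0.99494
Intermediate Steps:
V = -19367/8 (V = (-21467 + 2100)/8 = (1/8)*(-19367) = -19367/8 ≈ -2420.9)
(29836 + V)/((-12686/(-13579) + 22605/6305) - 27559) = (29836 - 19367/8)/((-12686/(-13579) + 22605/6305) - 27559) = 219321/(8*((-12686*(-1/13579) + 22605*(1/6305)) - 27559)) = 219321/(8*((12686/13579 + 4521/1261) - 27559)) = 219321/(8*(77387705/17123119 - 27559)) = 219321/(8*(-471818648816/17123119)) = (219321/8)*(-17123119/471818648816) = -3755459582199/3774549190528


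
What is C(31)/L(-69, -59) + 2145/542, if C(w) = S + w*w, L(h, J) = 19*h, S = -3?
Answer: 2292859/710562 ≈ 3.2268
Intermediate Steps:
C(w) = -3 + w² (C(w) = -3 + w*w = -3 + w²)
C(31)/L(-69, -59) + 2145/542 = (-3 + 31²)/((19*(-69))) + 2145/542 = (-3 + 961)/(-1311) + 2145*(1/542) = 958*(-1/1311) + 2145/542 = -958/1311 + 2145/542 = 2292859/710562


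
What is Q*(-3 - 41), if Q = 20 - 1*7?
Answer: -572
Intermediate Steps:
Q = 13 (Q = 20 - 7 = 13)
Q*(-3 - 41) = 13*(-3 - 41) = 13*(-44) = -572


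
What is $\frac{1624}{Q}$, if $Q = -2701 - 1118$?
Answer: $- \frac{1624}{3819} \approx -0.42524$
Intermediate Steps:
$Q = -3819$ ($Q = -2701 - 1118 = -3819$)
$\frac{1624}{Q} = \frac{1624}{-3819} = 1624 \left(- \frac{1}{3819}\right) = - \frac{1624}{3819}$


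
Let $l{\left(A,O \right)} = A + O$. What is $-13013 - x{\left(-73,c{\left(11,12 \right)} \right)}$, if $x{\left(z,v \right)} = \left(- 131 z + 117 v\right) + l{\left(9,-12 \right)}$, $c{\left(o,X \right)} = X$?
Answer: $-23977$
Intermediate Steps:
$x{\left(z,v \right)} = -3 - 131 z + 117 v$ ($x{\left(z,v \right)} = \left(- 131 z + 117 v\right) + \left(9 - 12\right) = \left(- 131 z + 117 v\right) - 3 = -3 - 131 z + 117 v$)
$-13013 - x{\left(-73,c{\left(11,12 \right)} \right)} = -13013 - \left(-3 - -9563 + 117 \cdot 12\right) = -13013 - \left(-3 + 9563 + 1404\right) = -13013 - 10964 = -23977$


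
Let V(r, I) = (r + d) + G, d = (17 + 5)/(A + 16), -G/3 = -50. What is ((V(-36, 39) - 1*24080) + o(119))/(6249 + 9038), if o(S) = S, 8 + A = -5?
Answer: -71519/45861 ≈ -1.5595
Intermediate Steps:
A = -13 (A = -8 - 5 = -13)
G = 150 (G = -3*(-50) = 150)
d = 22/3 (d = (17 + 5)/(-13 + 16) = 22/3 ≈ 7.3333)
V(r, I) = 472/3 + r (V(r, I) = (r + 22/3) + 150 = (22/3 + r) + 150 = 472/3 + r)
((V(-36, 39) - 1*24080) + o(119))/(6249 + 9038) = (((472/3 - 36) - 1*24080) + 119)/(6249 + 9038) = ((364/3 - 24080) + 119)/15287 = (-71876/3 + 119)*(1/15287) = -71519/3*1/15287 = -71519/45861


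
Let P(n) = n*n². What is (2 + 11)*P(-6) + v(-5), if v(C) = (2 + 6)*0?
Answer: -2808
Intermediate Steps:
P(n) = n³
v(C) = 0 (v(C) = 8*0 = 0)
(2 + 11)*P(-6) + v(-5) = (2 + 11)*(-6)³ + 0 = 13*(-216) + 0 = -2808 + 0 = -2808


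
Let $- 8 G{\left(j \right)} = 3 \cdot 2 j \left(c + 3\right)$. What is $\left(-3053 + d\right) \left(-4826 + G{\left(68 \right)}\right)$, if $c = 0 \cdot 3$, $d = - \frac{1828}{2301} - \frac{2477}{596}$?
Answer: $\frac{1606172183299}{105492} \approx 1.5226 \cdot 10^{7}$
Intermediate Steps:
$d = - \frac{6789065}{1371396}$ ($d = \left(-1828\right) \frac{1}{2301} - \frac{2477}{596} = - \frac{1828}{2301} - \frac{2477}{596} = - \frac{6789065}{1371396} \approx -4.9505$)
$c = 0$
$G{\left(j \right)} = - \frac{9 j}{4}$ ($G{\left(j \right)} = - \frac{3 \cdot 2 j \left(0 + 3\right)}{8} = - \frac{6 j 3}{8} = - \frac{6 \cdot 3 j}{8} = - \frac{18 j}{8} = - \frac{9 j}{4}$)
$\left(-3053 + d\right) \left(-4826 + G{\left(68 \right)}\right) = \left(-3053 - \frac{6789065}{1371396}\right) \left(-4826 - 153\right) = - \frac{4193661053 \left(-4826 - 153\right)}{1371396} = \left(- \frac{4193661053}{1371396}\right) \left(-4979\right) = \frac{1606172183299}{105492}$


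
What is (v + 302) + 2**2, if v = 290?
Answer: 596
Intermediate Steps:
(v + 302) + 2**2 = (290 + 302) + 2**2 = 592 + 4 = 596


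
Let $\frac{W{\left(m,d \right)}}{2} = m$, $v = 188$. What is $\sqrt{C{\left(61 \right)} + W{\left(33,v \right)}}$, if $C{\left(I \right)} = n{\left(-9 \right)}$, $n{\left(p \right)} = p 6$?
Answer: $2 \sqrt{3} \approx 3.4641$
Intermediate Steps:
$W{\left(m,d \right)} = 2 m$
$n{\left(p \right)} = 6 p$
$C{\left(I \right)} = -54$ ($C{\left(I \right)} = 6 \left(-9\right) = -54$)
$\sqrt{C{\left(61 \right)} + W{\left(33,v \right)}} = \sqrt{-54 + 2 \cdot 33} = \sqrt{-54 + 66} = \sqrt{12} = 2 \sqrt{3}$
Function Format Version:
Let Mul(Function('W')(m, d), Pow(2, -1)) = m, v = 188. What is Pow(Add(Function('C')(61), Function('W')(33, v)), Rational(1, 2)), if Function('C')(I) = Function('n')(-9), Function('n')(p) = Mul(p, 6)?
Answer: Mul(2, Pow(3, Rational(1, 2))) ≈ 3.4641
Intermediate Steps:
Function('W')(m, d) = Mul(2, m)
Function('n')(p) = Mul(6, p)
Function('C')(I) = -54 (Function('C')(I) = Mul(6, -9) = -54)
Pow(Add(Function('C')(61), Function('W')(33, v)), Rational(1, 2)) = Pow(Add(-54, Mul(2, 33)), Rational(1, 2)) = Pow(Add(-54, 66), Rational(1, 2)) = Pow(12, Rational(1, 2)) = Mul(2, Pow(3, Rational(1, 2)))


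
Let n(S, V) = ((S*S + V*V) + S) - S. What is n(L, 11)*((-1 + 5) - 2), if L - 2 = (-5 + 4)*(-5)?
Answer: 340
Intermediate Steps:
L = 7 (L = 2 + (-5 + 4)*(-5) = 2 - 1*(-5) = 2 + 5 = 7)
n(S, V) = S² + V² (n(S, V) = ((S² + V²) + S) - S = (S + S² + V²) - S = S² + V²)
n(L, 11)*((-1 + 5) - 2) = (7² + 11²)*((-1 + 5) - 2) = (49 + 121)*(4 - 2) = 170*2 = 340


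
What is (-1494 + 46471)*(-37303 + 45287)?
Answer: 359096368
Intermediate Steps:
(-1494 + 46471)*(-37303 + 45287) = 44977*7984 = 359096368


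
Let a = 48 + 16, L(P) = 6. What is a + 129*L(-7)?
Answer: 838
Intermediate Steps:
a = 64
a + 129*L(-7) = 64 + 129*6 = 64 + 774 = 838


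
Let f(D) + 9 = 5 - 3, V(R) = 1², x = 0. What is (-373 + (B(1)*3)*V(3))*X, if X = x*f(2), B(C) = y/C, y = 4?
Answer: 0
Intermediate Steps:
V(R) = 1
B(C) = 4/C
f(D) = -7 (f(D) = -9 + (5 - 3) = -9 + 2 = -7)
X = 0 (X = 0*(-7) = 0)
(-373 + (B(1)*3)*V(3))*X = (-373 + ((4/1)*3)*1)*0 = (-373 + ((4*1)*3)*1)*0 = (-373 + (4*3)*1)*0 = (-373 + 12*1)*0 = (-373 + 12)*0 = -361*0 = 0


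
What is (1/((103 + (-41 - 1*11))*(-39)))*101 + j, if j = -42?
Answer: -83639/1989 ≈ -42.051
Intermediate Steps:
(1/((103 + (-41 - 1*11))*(-39)))*101 + j = (1/((103 + (-41 - 1*11))*(-39)))*101 - 42 = (-1/39/(103 + (-41 - 11)))*101 - 42 = (-1/39/(103 - 52))*101 - 42 = (-1/39/51)*101 - 42 = ((1/51)*(-1/39))*101 - 42 = -1/1989*101 - 42 = -101/1989 - 42 = -83639/1989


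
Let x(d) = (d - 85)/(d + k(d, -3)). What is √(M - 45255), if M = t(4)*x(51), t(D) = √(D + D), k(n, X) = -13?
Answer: √(-16337055 - 646*√2)/19 ≈ 212.74*I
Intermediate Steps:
x(d) = (-85 + d)/(-13 + d) (x(d) = (d - 85)/(d - 13) = (-85 + d)/(-13 + d))
t(D) = √2*√D (t(D) = √(2*D) = √2*√D)
M = -34*√2/19 (M = (√2*√4)*((-85 + 51)/(-13 + 51)) = (√2*2)*(-34/38) = (2*√2)*((1/38)*(-34)) = (2*√2)*(-17/19) = -34*√2/19 ≈ -2.5307)
√(M - 45255) = √(-34*√2/19 - 45255) = √(-45255 - 34*√2/19)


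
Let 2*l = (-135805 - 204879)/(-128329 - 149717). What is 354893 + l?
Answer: 49338374710/139023 ≈ 3.5489e+5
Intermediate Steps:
l = 85171/139023 (l = ((-135805 - 204879)/(-128329 - 149717))/2 = (-340684/(-278046))/2 = (-340684*(-1/278046))/2 = (½)*(170342/139023) = 85171/139023 ≈ 0.61264)
354893 + l = 354893 + 85171/139023 = 49338374710/139023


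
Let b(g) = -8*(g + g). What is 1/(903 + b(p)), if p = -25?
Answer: 1/1303 ≈ 0.00076746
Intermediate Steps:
b(g) = -16*g
1/(903 + b(p)) = 1/(903 - 16*(-25)) = 1/(903 + 400) = 1/1303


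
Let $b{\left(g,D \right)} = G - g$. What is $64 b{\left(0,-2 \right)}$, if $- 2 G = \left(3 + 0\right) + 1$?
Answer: $-128$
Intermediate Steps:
$G = -2$ ($G = - \frac{\left(3 + 0\right) + 1}{2} = - \frac{3 + 1}{2} = \left(- \frac{1}{2}\right) 4 = -2$)
$b{\left(g,D \right)} = -2 - g$
$64 b{\left(0,-2 \right)} = 64 \left(-2 - 0\right) = 64 \left(-2 + 0\right) = 64 \left(-2\right) = -128$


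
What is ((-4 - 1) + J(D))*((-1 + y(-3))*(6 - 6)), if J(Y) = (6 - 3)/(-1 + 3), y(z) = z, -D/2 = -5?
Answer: 0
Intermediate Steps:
D = 10 (D = -2*(-5) = 10)
J(Y) = 3/2
((-4 - 1) + J(D))*((-1 + y(-3))*(6 - 6)) = ((-4 - 1) + 3/2)*((-1 - 3)*(6 - 6)) = (-5 + 3/2)*(-4*0) = -7/2*0 = 0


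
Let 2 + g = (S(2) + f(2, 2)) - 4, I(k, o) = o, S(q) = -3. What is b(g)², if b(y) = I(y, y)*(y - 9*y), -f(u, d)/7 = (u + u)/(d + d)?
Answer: 4194304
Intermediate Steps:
f(u, d) = -7*u/d (f(u, d) = -7*(u + u)/(d + d) = -7*2*u/(2*d) = -7*2*u*1/(2*d) = -7*u/d)
g = -16 (g = -2 + ((-3 - 7*2/2) - 4) = -2 + ((-3 - 7*2*½) - 4) = -2 + ((-3 - 7) - 4) = -2 + (-10 - 4) = -2 - 14 = -16)
b(y) = -8*y² (b(y) = y*(y - 9*y) = y*(-8*y) = -8*y²)
b(g)² = (-8*(-16)²)² = (-8*256)² = (-2048)² = 4194304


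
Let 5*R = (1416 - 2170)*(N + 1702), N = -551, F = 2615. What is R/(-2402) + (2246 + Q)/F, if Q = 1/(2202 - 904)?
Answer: 298074365767/4076518270 ≈ 73.120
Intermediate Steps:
Q = 1/1298 ≈ 0.00077042
R = -867854/5 (R = ((1416 - 2170)*(-551 + 1702))/5 = (-754*1151)/5 = (⅕)*(-867854) = -867854/5 ≈ -1.7357e+5)
R/(-2402) + (2246 + Q)/F = -867854/5/(-2402) + (2246 + 1/1298)/2615 = -867854/5*(-1/2402) + (2915309/1298)*(1/2615) = 433927/6005 + 2915309/3394270 = 298074365767/4076518270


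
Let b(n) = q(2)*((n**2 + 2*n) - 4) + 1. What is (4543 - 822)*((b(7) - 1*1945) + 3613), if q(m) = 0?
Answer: 6210349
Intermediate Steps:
b(n) = 1 (b(n) = 0*((n**2 + 2*n) - 4) + 1 = 0*(-4 + n**2 + 2*n) + 1 = 0 + 1 = 1)
(4543 - 822)*((b(7) - 1*1945) + 3613) = (4543 - 822)*((1 - 1*1945) + 3613) = 3721*((1 - 1945) + 3613) = 3721*(-1944 + 3613) = 3721*1669 = 6210349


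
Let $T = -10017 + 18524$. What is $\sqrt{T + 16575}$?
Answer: $\sqrt{25082} \approx 158.37$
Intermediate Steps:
$T = 8507$
$\sqrt{T + 16575} = \sqrt{8507 + 16575} = \sqrt{25082}$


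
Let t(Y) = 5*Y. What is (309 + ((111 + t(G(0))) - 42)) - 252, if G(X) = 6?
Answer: 156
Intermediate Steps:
(309 + ((111 + t(G(0))) - 42)) - 252 = (309 + ((111 + 5*6) - 42)) - 252 = (309 + ((111 + 30) - 42)) - 252 = (309 + (141 - 42)) - 252 = (309 + 99) - 252 = 408 - 252 = 156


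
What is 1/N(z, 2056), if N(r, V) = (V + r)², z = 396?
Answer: 1/6012304 ≈ 1.6633e-7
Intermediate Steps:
1/N(z, 2056) = 1/((2056 + 396)²) = 1/(2452²) = 1/6012304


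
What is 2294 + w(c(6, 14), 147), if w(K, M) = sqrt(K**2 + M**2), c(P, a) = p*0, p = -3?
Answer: 2441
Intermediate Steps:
c(P, a) = 0 (c(P, a) = -3*0 = 0)
2294 + w(c(6, 14), 147) = 2294 + sqrt(0**2 + 147**2) = 2294 + sqrt(0 + 21609) = 2294 + sqrt(21609) = 2294 + 147 = 2441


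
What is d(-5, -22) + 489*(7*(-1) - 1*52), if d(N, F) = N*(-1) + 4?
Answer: -28842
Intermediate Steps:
d(N, F) = 4 - N (d(N, F) = -N + 4 = 4 - N)
d(-5, -22) + 489*(7*(-1) - 1*52) = (4 - 1*(-5)) + 489*(7*(-1) - 1*52) = (4 + 5) + 489*(-7 - 52) = 9 + 489*(-59) = 9 - 28851 = -28842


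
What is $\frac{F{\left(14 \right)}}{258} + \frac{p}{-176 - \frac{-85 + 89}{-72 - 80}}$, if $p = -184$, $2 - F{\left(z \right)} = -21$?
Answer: $\frac{652579}{575082} \approx 1.1348$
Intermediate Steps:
$F{\left(z \right)} = 23$ ($F{\left(z \right)} = 2 - -21 = 2 + 21 = 23$)
$\frac{F{\left(14 \right)}}{258} + \frac{p}{-176 - \frac{-85 + 89}{-72 - 80}} = \frac{23}{258} - \frac{184}{-176 - \frac{-85 + 89}{-72 - 80}} = 23 \cdot \frac{1}{258} - \frac{184}{-176 - \frac{4}{-152}} = \frac{23}{258} - \frac{184}{-176 - 4 \left(- \frac{1}{152}\right)} = \frac{23}{258} - \frac{184}{-176 - - \frac{1}{38}} = \frac{23}{258} - \frac{184}{-176 + \frac{1}{38}} = \frac{23}{258} - \frac{184}{- \frac{6687}{38}} = \frac{23}{258} - - \frac{6992}{6687} = \frac{23}{258} + \frac{6992}{6687} = \frac{652579}{575082}$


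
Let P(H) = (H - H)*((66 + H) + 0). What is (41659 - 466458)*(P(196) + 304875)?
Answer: -129510595125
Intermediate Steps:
P(H) = 0 (P(H) = 0*(66 + H) = 0)
(41659 - 466458)*(P(196) + 304875) = (41659 - 466458)*(0 + 304875) = -424799*304875 = -129510595125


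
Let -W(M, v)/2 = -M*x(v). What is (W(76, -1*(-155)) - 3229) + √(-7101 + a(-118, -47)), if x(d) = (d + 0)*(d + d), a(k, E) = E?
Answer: 7300371 + 2*I*√1787 ≈ 7.3004e+6 + 84.546*I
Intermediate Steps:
x(d) = 2*d² (x(d) = d*(2*d) = 2*d²)
W(M, v) = 4*M*v² (W(M, v) = -(-2)*M*(2*v²) = -(-2)*2*M*v² = -(-4)*M*v² = 4*M*v²)
(W(76, -1*(-155)) - 3229) + √(-7101 + a(-118, -47)) = (4*76*(-1*(-155))² - 3229) + √(-7101 - 47) = (4*76*155² - 3229) + √(-7148) = (4*76*24025 - 3229) + 2*I*√1787 = (7303600 - 3229) + 2*I*√1787 = 7300371 + 2*I*√1787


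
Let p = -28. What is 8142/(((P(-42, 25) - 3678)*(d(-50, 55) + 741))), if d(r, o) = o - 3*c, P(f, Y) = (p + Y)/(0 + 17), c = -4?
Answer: -23069/8420572 ≈ -0.0027396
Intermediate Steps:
P(f, Y) = -28/17 + Y/17 (P(f, Y) = (-28 + Y)/(0 + 17) = (-28 + Y)/17 = (-28 + Y)*(1/17) = -28/17 + Y/17)
d(r, o) = 12 + o (d(r, o) = o - 3*(-4) = o + 12 = 12 + o)
8142/(((P(-42, 25) - 3678)*(d(-50, 55) + 741))) = 8142/((((-28/17 + (1/17)*25) - 3678)*((12 + 55) + 741))) = 8142/((((-28/17 + 25/17) - 3678)*(67 + 741))) = 8142/(((-3/17 - 3678)*808)) = 8142/((-62529/17*808)) = 8142/(-50523432/17) = 8142*(-17/50523432) = -23069/8420572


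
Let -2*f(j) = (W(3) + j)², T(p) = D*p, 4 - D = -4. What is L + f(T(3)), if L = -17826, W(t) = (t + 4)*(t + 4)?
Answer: -40981/2 ≈ -20491.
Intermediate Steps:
D = 8 (D = 4 - 1*(-4) = 4 + 4 = 8)
W(t) = (4 + t)² (W(t) = (4 + t)*(4 + t) = (4 + t)²)
T(p) = 8*p
f(j) = -(49 + j)²/2 (f(j) = -((4 + 3)² + j)²/2 = -(7² + j)²/2 = -(49 + j)²/2)
L + f(T(3)) = -17826 - (49 + 8*3)²/2 = -17826 - (49 + 24)²/2 = -17826 - ½*73² = -17826 - ½*5329 = -17826 - 5329/2 = -40981/2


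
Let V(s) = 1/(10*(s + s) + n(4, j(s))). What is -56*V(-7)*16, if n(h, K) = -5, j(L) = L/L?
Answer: 896/145 ≈ 6.1793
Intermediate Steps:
j(L) = 1
V(s) = 1/(-5 + 20*s) (V(s) = 1/(10*(s + s) - 5) = 1/(10*(2*s) - 5) = 1/(20*s - 5) = 1/(-5 + 20*s))
-56*V(-7)*16 = -56/(5*(-1 + 4*(-7)))*16 = -56/(5*(-1 - 28))*16 = -56/(5*(-29))*16 = -56*(-1)/(5*29)*16 = -56*(-1/145)*16 = (56/145)*16 = 896/145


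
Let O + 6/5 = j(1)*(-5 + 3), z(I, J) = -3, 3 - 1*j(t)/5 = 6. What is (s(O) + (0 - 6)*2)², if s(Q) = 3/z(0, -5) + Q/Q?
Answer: 144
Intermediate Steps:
j(t) = -15 (j(t) = 15 - 5*6 = 15 - 30 = -15)
O = 144/5 (O = -6/5 - 15*(-5 + 3) = -6/5 - 15*(-2) = -6/5 + 30 = 144/5 ≈ 28.800)
s(Q) = 0 (s(Q) = 3/(-3) + Q/Q = 3*(-⅓) + 1 = -1 + 1 = 0)
(s(O) + (0 - 6)*2)² = (0 + (0 - 6)*2)² = (0 - 6*2)² = (0 - 12)² = (-12)² = 144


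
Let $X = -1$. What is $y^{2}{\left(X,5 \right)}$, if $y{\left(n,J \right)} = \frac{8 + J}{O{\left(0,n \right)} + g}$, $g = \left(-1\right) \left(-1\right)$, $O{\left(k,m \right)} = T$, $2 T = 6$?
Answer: $\frac{169}{16} \approx 10.563$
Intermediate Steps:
$T = 3$ ($T = \frac{1}{2} \cdot 6 = 3$)
$O{\left(k,m \right)} = 3$
$g = 1$
$y{\left(n,J \right)} = 2 + \frac{J}{4}$ ($y{\left(n,J \right)} = \frac{8 + J}{3 + 1} = \frac{8 + J}{4} = \left(8 + J\right) \frac{1}{4} = 2 + \frac{J}{4}$)
$y^{2}{\left(X,5 \right)} = \left(2 + \frac{1}{4} \cdot 5\right)^{2} = \left(2 + \frac{5}{4}\right)^{2} = \left(\frac{13}{4}\right)^{2} = \frac{169}{16}$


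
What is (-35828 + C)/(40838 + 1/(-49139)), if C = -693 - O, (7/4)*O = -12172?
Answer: -10169758301/14047169367 ≈ -0.72397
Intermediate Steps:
O = -48688/7 (O = (4/7)*(-12172) = -48688/7 ≈ -6955.4)
C = 43837/7 (C = -693 - 1*(-48688/7) = -693 + 48688/7 = 43837/7 ≈ 6262.4)
(-35828 + C)/(40838 + 1/(-49139)) = (-35828 + 43837/7)/(40838 + 1/(-49139)) = -206959/(7*(40838 - 1/49139)) = -206959/(7*2006738481/49139) = -206959/7*49139/2006738481 = -10169758301/14047169367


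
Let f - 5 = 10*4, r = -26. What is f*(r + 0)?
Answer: -1170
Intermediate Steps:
f = 45 (f = 5 + 10*4 = 5 + 40 = 45)
f*(r + 0) = 45*(-26 + 0) = 45*(-26) = -1170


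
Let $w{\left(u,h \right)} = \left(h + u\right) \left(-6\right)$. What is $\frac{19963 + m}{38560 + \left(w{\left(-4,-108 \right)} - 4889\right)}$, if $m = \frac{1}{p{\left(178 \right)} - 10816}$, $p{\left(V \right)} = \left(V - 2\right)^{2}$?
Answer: $\frac{402454081}{692354880} \approx 0.58128$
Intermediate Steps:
$w{\left(u,h \right)} = - 6 h - 6 u$
$p{\left(V \right)} = \left(-2 + V\right)^{2}$
$m = \frac{1}{20160}$ ($m = \frac{1}{\left(-2 + 178\right)^{2} - 10816} = \frac{1}{176^{2} - 10816} = \frac{1}{30976 - 10816} = \frac{1}{20160} \approx 4.9603 \cdot 10^{-5}$)
$\frac{19963 + m}{38560 + \left(w{\left(-4,-108 \right)} - 4889\right)} = \frac{19963 + \frac{1}{20160}}{38560 - 4217} = \frac{402454081}{20160 \left(38560 + \left(\left(648 + 24\right) - 4889\right)\right)} = \frac{402454081}{20160 \left(38560 + \left(672 - 4889\right)\right)} = \frac{402454081}{20160 \left(38560 - 4217\right)} = \frac{402454081}{20160 \cdot 34343} = \frac{402454081}{20160} \cdot \frac{1}{34343} = \frac{402454081}{692354880}$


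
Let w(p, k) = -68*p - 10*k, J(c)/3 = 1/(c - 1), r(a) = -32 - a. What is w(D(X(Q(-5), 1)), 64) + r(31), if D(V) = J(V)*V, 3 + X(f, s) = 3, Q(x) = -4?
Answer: -703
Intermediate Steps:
X(f, s) = 0 (X(f, s) = -3 + 3 = 0)
J(c) = 3/(-1 + c) (J(c) = 3/(c - 1) = 3/(-1 + c))
D(V) = 3*V/(-1 + V) (D(V) = (3/(-1 + V))*V = 3*V/(-1 + V))
w(D(X(Q(-5), 1)), 64) + r(31) = (-204*0/(-1 + 0) - 10*64) + (-32 - 1*31) = (-204*0/(-1) - 640) + (-32 - 31) = (-204*0*(-1) - 640) - 63 = (-68*0 - 640) - 63 = (0 - 640) - 63 = -640 - 63 = -703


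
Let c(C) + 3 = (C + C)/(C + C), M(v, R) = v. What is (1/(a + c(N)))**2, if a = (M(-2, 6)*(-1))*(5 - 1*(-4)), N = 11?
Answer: 1/256 ≈ 0.0039063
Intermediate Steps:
a = 18 (a = (-2*(-1))*(5 - 1*(-4)) = 2*(5 + 4) = 2*9 = 18)
c(C) = -2 (c(C) = -3 + (C + C)/(C + C) = -3 + (2*C)/((2*C)) = -3 + (2*C)*(1/(2*C)) = -3 + 1 = -2)
(1/(a + c(N)))**2 = (1/(18 - 2))**2 = (1/16)**2 = 1/256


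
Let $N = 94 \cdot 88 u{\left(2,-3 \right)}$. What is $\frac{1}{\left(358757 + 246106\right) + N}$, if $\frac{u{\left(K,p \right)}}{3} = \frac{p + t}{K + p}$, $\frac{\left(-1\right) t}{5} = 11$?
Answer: $\frac{1}{2044191} \approx 4.8919 \cdot 10^{-7}$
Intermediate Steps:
$t = -55$ ($t = \left(-5\right) 11 = -55$)
$u{\left(K,p \right)} = \frac{3 \left(-55 + p\right)}{K + p}$ ($u{\left(K,p \right)} = 3 \frac{p - 55}{K + p} = 3 \frac{-55 + p}{K + p} = \frac{3 \left(-55 + p\right)}{K + p}$)
$N = 1439328$ ($N = 94 \cdot 88 \frac{3 \left(-55 - 3\right)}{2 - 3} = 8272 \cdot 3 \frac{1}{-1} \left(-58\right) = 8272 \cdot 3 \left(-1\right) \left(-58\right) = 8272 \cdot 174 = 1439328$)
$\frac{1}{\left(358757 + 246106\right) + N} = \frac{1}{\left(358757 + 246106\right) + 1439328} = \frac{1}{604863 + 1439328} = \frac{1}{2044191}$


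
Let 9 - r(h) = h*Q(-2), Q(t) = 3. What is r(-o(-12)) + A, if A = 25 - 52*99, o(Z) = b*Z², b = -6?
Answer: -7706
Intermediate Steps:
o(Z) = -6*Z²
A = -5123 (A = 25 - 5148 = -5123)
r(h) = 9 - 3*h (r(h) = 9 - h*3 = 9 - 3*h)
r(-o(-12)) + A = (9 - (-3)*(-6*(-12)²)) - 5123 = (9 - (-3)*(-6*144)) - 5123 = (9 - (-3)*(-864)) - 5123 = (9 - 3*864) - 5123 = (9 - 2592) - 5123 = -2583 - 5123 = -7706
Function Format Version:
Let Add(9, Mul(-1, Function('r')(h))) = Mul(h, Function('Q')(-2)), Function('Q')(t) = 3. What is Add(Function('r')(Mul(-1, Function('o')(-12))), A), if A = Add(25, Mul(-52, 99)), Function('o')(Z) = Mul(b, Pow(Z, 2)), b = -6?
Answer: -7706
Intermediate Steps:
Function('o')(Z) = Mul(-6, Pow(Z, 2))
A = -5123 (A = Add(25, -5148) = -5123)
Function('r')(h) = Add(9, Mul(-3, h)) (Function('r')(h) = Add(9, Mul(-1, Mul(h, 3))) = Add(9, Mul(-1, Mul(3, h))) = Add(9, Mul(-3, h)))
Add(Function('r')(Mul(-1, Function('o')(-12))), A) = Add(Add(9, Mul(-3, Mul(-1, Mul(-6, Pow(-12, 2))))), -5123) = Add(Add(9, Mul(-3, Mul(-1, Mul(-6, 144)))), -5123) = Add(Add(9, Mul(-3, Mul(-1, -864))), -5123) = Add(Add(9, Mul(-3, 864)), -5123) = Add(Add(9, -2592), -5123) = Add(-2583, -5123) = -7706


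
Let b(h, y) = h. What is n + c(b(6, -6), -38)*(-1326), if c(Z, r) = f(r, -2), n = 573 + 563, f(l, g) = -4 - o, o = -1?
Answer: 5114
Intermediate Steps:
f(l, g) = -3 (f(l, g) = -4 - 1*(-1) = -4 + 1 = -3)
n = 1136
c(Z, r) = -3
n + c(b(6, -6), -38)*(-1326) = 1136 - 3*(-1326) = 1136 + 3978 = 5114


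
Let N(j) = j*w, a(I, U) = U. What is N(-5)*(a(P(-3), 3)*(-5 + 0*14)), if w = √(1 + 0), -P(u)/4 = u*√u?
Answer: 75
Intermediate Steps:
P(u) = -4*u^(3/2) (P(u) = -4*u*√u = -4*u^(3/2))
w = 1 (w = √1 = 1)
N(j) = j (N(j) = j*1 = j)
N(-5)*(a(P(-3), 3)*(-5 + 0*14)) = -15*(-5 + 0*14) = -15*(-5 + 0) = -15*(-5) = -5*(-15) = 75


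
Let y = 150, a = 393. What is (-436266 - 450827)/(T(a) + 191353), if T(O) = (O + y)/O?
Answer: -116209183/25067424 ≈ -4.6359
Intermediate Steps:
T(O) = (150 + O)/O (T(O) = (O + 150)/O = (150 + O)/O)
(-436266 - 450827)/(T(a) + 191353) = (-436266 - 450827)/((150 + 393)/393 + 191353) = -887093/((1/393)*543 + 191353) = -887093/(181/131 + 191353) = -887093/25067424/131 = -887093*131/25067424 = -116209183/25067424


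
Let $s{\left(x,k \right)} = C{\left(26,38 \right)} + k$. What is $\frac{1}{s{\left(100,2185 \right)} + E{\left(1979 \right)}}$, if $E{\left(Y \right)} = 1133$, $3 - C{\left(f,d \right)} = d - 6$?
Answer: $\frac{1}{3289} \approx 0.00030404$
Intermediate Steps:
$C{\left(f,d \right)} = 9 - d$ ($C{\left(f,d \right)} = 3 - \left(d - 6\right) = 3 - \left(-6 + d\right) = 9 - d$)
$s{\left(x,k \right)} = -29 + k$ ($s{\left(x,k \right)} = \left(9 - 38\right) + k = -29 + k$)
$\frac{1}{s{\left(100,2185 \right)} + E{\left(1979 \right)}} = \frac{1}{\left(-29 + 2185\right) + 1133} = \frac{1}{2156 + 1133} = \frac{1}{3289}$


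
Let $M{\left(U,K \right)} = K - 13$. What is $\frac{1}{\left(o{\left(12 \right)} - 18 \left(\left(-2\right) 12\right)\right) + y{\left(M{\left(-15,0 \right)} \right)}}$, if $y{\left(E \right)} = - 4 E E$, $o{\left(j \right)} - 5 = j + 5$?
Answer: $- \frac{1}{222} \approx -0.0045045$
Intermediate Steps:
$M{\left(U,K \right)} = -13 + K$
$o{\left(j \right)} = 10 + j$ ($o{\left(j \right)} = 5 + \left(j + 5\right) = 5 + \left(5 + j\right) = 10 + j$)
$y{\left(E \right)} = - 4 E^{2}$
$\frac{1}{\left(o{\left(12 \right)} - 18 \left(\left(-2\right) 12\right)\right) + y{\left(M{\left(-15,0 \right)} \right)}} = \frac{1}{\left(\left(10 + 12\right) - 18 \left(\left(-2\right) 12\right)\right) - 4 \left(-13 + 0\right)^{2}} = \frac{1}{\left(22 - -432\right) - 4 \left(-13\right)^{2}} = \frac{1}{\left(22 + 432\right) - 676} = \frac{1}{454 - 676} = \frac{1}{-222} = - \frac{1}{222}$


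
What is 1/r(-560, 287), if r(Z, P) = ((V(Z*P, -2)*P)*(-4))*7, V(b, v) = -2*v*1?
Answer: -1/32144 ≈ -3.1110e-5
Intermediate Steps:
V(b, v) = -2*v
r(Z, P) = -112*P (r(Z, P) = (((-2*(-2))*P)*(-4))*7 = ((4*P)*(-4))*7 = -16*P*7 = -112*P)
1/r(-560, 287) = 1/(-112*287) = 1/(-32144) = -1/32144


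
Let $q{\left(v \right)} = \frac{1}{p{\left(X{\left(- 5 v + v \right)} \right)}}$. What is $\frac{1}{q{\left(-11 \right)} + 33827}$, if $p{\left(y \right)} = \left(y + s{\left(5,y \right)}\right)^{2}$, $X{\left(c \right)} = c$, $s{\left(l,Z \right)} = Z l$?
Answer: $\frac{69696}{2357606593} \approx 2.9562 \cdot 10^{-5}$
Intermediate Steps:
$p{\left(y \right)} = 36 y^{2}$ ($p{\left(y \right)} = \left(y + y 5\right)^{2} = \left(y + 5 y\right)^{2} = \left(6 y\right)^{2} = 36 y^{2}$)
$q{\left(v \right)} = \frac{1}{576 v^{2}}$ ($q{\left(v \right)} = \frac{1}{36 \left(- 5 v + v\right)^{2}} = \frac{1}{36 \left(- 4 v\right)^{2}} = \frac{1}{36 \cdot 16 v^{2}} = \frac{1}{576 v^{2}}$)
$\frac{1}{q{\left(-11 \right)} + 33827} = \frac{1}{\frac{1}{576 \cdot 121} + 33827} = \frac{1}{\frac{1}{576} \cdot \frac{1}{121} + 33827} = \frac{1}{\frac{1}{69696} + 33827} = \frac{1}{\frac{2357606593}{69696}} = \frac{69696}{2357606593}$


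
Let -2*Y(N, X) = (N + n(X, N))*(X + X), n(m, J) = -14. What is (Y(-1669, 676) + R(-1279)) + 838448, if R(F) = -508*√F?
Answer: 1976156 - 508*I*√1279 ≈ 1.9762e+6 - 18168.0*I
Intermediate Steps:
Y(N, X) = -X*(-14 + N) (Y(N, X) = -(N - 14)*(X + X)/2 = -(-14 + N)*2*X/2 = -X*(-14 + N))
(Y(-1669, 676) + R(-1279)) + 838448 = (676*(14 - 1*(-1669)) - 508*I*√1279) + 838448 = (676*(14 + 1669) - 508*I*√1279) + 838448 = (676*1683 - 508*I*√1279) + 838448 = (1137708 - 508*I*√1279) + 838448 = 1976156 - 508*I*√1279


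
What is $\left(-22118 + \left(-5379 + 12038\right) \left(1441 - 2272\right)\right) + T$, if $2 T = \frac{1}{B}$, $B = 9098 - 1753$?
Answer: $- \frac{81613923429}{14690} \approx -5.5557 \cdot 10^{6}$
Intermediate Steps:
$B = 7345$
$T = \frac{1}{14690}$ ($T = \frac{1}{2 \cdot 7345} = \frac{1}{2} \cdot \frac{1}{7345} = \frac{1}{14690} \approx 6.8074 \cdot 10^{-5}$)
$\left(-22118 + \left(-5379 + 12038\right) \left(1441 - 2272\right)\right) + T = \left(-22118 + \left(-5379 + 12038\right) \left(1441 - 2272\right)\right) + \frac{1}{14690} = \left(-22118 + 6659 \left(-831\right)\right) + \frac{1}{14690} = \left(-22118 - 5533629\right) + \frac{1}{14690} = -5555747 + \frac{1}{14690} = - \frac{81613923429}{14690}$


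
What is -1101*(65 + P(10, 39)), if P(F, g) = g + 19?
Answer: -135423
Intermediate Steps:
P(F, g) = 19 + g
-1101*(65 + P(10, 39)) = -1101*(65 + (19 + 39)) = -1101*(65 + 58) = -1101*123 = -135423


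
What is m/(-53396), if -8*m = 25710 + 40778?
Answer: 8311/53396 ≈ 0.15565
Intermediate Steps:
m = -8311 (m = -(25710 + 40778)/8 = -1/8*66488 = -8311)
m/(-53396) = -8311/(-53396) = -8311*(-1/53396) = 8311/53396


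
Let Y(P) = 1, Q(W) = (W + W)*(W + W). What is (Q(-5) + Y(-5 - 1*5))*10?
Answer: 1010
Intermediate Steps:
Q(W) = 4*W² (Q(W) = (2*W)*(2*W) = 4*W²)
(Q(-5) + Y(-5 - 1*5))*10 = (4*(-5)² + 1)*10 = (4*25 + 1)*10 = (100 + 1)*10 = 101*10 = 1010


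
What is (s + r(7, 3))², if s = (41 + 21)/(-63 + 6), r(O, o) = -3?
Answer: 54289/3249 ≈ 16.709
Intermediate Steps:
s = -62/57 (s = 62/(-57) = 62*(-1/57) = -62/57 ≈ -1.0877)
(s + r(7, 3))² = (-62/57 - 3)² = (-233/57)² = 54289/3249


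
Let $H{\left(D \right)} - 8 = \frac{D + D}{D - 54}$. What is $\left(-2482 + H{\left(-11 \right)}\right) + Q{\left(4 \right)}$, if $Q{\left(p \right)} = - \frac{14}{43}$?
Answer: $- \frac{6914794}{2795} \approx -2474.0$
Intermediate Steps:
$Q{\left(p \right)} = - \frac{14}{43}$ ($Q{\left(p \right)} = \left(-14\right) \frac{1}{43} = - \frac{14}{43}$)
$H{\left(D \right)} = 8 + \frac{2 D}{-54 + D}$ ($H{\left(D \right)} = 8 + \frac{D + D}{D - 54} = 8 + \frac{2 D}{-54 + D}$)
$\left(-2482 + H{\left(-11 \right)}\right) + Q{\left(4 \right)} = \left(-2482 + \frac{2 \left(-216 + 5 \left(-11\right)\right)}{-54 - 11}\right) - \frac{14}{43} = \left(-2482 + \frac{2 \left(-216 - 55\right)}{-65}\right) - \frac{14}{43} = \left(-2482 + 2 \left(- \frac{1}{65}\right) \left(-271\right)\right) - \frac{14}{43} = \left(-2482 + \frac{542}{65}\right) - \frac{14}{43} = - \frac{160788}{65} - \frac{14}{43} = - \frac{6914794}{2795}$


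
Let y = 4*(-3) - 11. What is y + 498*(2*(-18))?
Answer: -17951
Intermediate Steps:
y = -23 (y = -12 - 11 = -23)
y + 498*(2*(-18)) = -23 + 498*(2*(-18)) = -23 + 498*(-36) = -23 - 17928 = -17951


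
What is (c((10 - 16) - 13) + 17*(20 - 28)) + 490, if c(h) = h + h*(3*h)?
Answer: 1418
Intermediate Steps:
c(h) = h + 3*h²
(c((10 - 16) - 13) + 17*(20 - 28)) + 490 = (((10 - 16) - 13)*(1 + 3*((10 - 16) - 13)) + 17*(20 - 28)) + 490 = ((-6 - 13)*(1 + 3*(-6 - 13)) + 17*(-8)) + 490 = (-19*(1 + 3*(-19)) - 136) + 490 = (-19*(1 - 57) - 136) + 490 = (-19*(-56) - 136) + 490 = (1064 - 136) + 490 = 928 + 490 = 1418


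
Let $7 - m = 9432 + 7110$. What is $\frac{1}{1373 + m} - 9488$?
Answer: $- \frac{143857057}{15162} \approx -9488.0$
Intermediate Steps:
$m = -16535$ ($m = 7 - \left(9432 + 7110\right) = 7 - 16542 = -16535$)
$\frac{1}{1373 + m} - 9488 = \frac{1}{1373 - 16535} - 9488 = \frac{1}{-15162} - 9488 = - \frac{1}{15162} - 9488 = - \frac{143857057}{15162}$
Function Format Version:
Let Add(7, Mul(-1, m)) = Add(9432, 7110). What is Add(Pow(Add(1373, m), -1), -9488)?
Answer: Rational(-143857057, 15162) ≈ -9488.0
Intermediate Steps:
m = -16535 (m = Add(7, Mul(-1, Add(9432, 7110))) = Add(7, Mul(-1, 16542)) = Add(7, -16542) = -16535)
Add(Pow(Add(1373, m), -1), -9488) = Add(Pow(Add(1373, -16535), -1), -9488) = Add(Pow(-15162, -1), -9488) = Add(Rational(-1, 15162), -9488) = Rational(-143857057, 15162)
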